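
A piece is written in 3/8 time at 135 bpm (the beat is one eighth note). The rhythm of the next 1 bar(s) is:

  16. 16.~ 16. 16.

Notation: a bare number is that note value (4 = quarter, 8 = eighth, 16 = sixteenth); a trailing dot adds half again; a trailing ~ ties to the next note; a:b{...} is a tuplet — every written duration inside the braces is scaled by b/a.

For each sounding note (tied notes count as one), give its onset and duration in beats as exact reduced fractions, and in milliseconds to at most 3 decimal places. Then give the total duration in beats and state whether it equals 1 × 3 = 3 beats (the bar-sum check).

1) 0.0ms=0b +333.333ms=3/4b
2) 333.333ms=3/4b +666.667ms=3/2b
3) 1000.0ms=9/4b +333.333ms=3/4b
Σ=3b of 3 (135bpm 3/8) — PASS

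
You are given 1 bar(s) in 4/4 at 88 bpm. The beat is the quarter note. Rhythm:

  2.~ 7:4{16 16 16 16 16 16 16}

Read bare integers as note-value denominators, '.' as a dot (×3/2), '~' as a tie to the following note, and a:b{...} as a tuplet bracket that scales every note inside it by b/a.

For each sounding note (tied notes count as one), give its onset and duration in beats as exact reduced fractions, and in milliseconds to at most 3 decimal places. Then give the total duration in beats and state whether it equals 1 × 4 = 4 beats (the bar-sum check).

1) 0.0ms=0b +2142.857ms=22/7b
2) 2142.857ms=22/7b +97.403ms=1/7b
3) 2240.26ms=23/7b +97.403ms=1/7b
4) 2337.662ms=24/7b +97.403ms=1/7b
5) 2435.065ms=25/7b +97.403ms=1/7b
6) 2532.468ms=26/7b +97.403ms=1/7b
7) 2629.87ms=27/7b +97.403ms=1/7b
Σ=4b of 4 (88bpm 4/4) — PASS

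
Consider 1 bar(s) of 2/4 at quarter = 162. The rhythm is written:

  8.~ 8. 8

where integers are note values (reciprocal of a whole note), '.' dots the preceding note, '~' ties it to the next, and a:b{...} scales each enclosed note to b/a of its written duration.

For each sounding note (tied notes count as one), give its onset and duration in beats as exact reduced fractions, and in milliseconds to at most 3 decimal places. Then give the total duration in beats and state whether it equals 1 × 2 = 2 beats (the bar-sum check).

1) 0.0ms=0b +555.556ms=3/2b
2) 555.556ms=3/2b +185.185ms=1/2b
Σ=2b of 2 (162bpm 2/4) — PASS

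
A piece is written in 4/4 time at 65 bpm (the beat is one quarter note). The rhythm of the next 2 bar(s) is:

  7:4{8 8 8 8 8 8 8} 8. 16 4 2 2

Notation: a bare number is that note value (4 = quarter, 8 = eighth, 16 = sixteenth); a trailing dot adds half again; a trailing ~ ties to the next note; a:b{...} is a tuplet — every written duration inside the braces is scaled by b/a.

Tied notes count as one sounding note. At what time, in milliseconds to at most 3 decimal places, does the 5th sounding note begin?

note 5 onset = 8/7b = 1054.945ms

1. 0.0ms @ 0 + 263.736ms (2/7)
2. 263.736ms @ 2/7 + 263.736ms (2/7)
3. 527.473ms @ 4/7 + 263.736ms (2/7)
4. 791.209ms @ 6/7 + 263.736ms (2/7)
5. 1054.945ms @ 8/7 + 263.736ms (2/7)
6. 1318.681ms @ 10/7 + 263.736ms (2/7)
7. 1582.418ms @ 12/7 + 263.736ms (2/7)
8. 1846.154ms @ 2 + 692.308ms (3/4)
9. 2538.462ms @ 11/4 + 230.769ms (1/4)
10. 2769.231ms @ 3 + 923.077ms (1)
11. 3692.308ms @ 4 + 1846.154ms (2)
12. 5538.462ms @ 6 + 1846.154ms (2)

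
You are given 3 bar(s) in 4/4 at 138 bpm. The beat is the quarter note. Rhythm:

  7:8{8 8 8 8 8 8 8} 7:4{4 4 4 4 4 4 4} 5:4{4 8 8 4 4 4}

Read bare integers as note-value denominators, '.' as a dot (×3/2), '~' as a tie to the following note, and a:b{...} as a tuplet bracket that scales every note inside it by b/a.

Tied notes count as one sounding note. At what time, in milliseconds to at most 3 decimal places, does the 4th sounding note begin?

note 4 onset = 12/7b = 745.342ms

1. 0.0ms @ 0 + 248.447ms (4/7)
2. 248.447ms @ 4/7 + 248.447ms (4/7)
3. 496.894ms @ 8/7 + 248.447ms (4/7)
4. 745.342ms @ 12/7 + 248.447ms (4/7)
5. 993.789ms @ 16/7 + 248.447ms (4/7)
6. 1242.236ms @ 20/7 + 248.447ms (4/7)
7. 1490.683ms @ 24/7 + 248.447ms (4/7)
8. 1739.13ms @ 4 + 248.447ms (4/7)
9. 1987.578ms @ 32/7 + 248.447ms (4/7)
10. 2236.025ms @ 36/7 + 248.447ms (4/7)
11. 2484.472ms @ 40/7 + 248.447ms (4/7)
12. 2732.919ms @ 44/7 + 248.447ms (4/7)
13. 2981.366ms @ 48/7 + 248.447ms (4/7)
14. 3229.814ms @ 52/7 + 248.447ms (4/7)
15. 3478.261ms @ 8 + 347.826ms (4/5)
16. 3826.087ms @ 44/5 + 173.913ms (2/5)
17. 4000.0ms @ 46/5 + 173.913ms (2/5)
18. 4173.913ms @ 48/5 + 347.826ms (4/5)
19. 4521.739ms @ 52/5 + 347.826ms (4/5)
20. 4869.565ms @ 56/5 + 347.826ms (4/5)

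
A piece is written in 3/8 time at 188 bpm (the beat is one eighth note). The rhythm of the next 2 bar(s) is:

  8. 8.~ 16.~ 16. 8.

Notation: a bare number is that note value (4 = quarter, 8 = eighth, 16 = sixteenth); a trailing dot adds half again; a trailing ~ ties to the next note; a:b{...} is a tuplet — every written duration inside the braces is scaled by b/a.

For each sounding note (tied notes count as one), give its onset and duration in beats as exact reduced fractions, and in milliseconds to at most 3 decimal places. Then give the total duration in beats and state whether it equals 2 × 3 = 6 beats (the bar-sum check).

1) 0.0ms=0b +478.723ms=3/2b
2) 478.723ms=3/2b +957.447ms=3b
3) 1436.17ms=9/2b +478.723ms=3/2b
Σ=6b of 6 (188bpm 3/8) — PASS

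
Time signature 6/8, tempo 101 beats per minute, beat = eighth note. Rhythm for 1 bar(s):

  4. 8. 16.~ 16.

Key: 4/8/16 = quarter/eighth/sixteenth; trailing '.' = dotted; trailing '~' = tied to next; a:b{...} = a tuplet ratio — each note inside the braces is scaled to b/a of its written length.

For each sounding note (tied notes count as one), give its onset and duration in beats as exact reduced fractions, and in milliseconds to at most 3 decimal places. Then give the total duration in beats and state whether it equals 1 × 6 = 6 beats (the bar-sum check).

1) 0.0ms=0b +1782.178ms=3b
2) 1782.178ms=3b +891.089ms=3/2b
3) 2673.267ms=9/2b +891.089ms=3/2b
Σ=6b of 6 (101bpm 6/8) — PASS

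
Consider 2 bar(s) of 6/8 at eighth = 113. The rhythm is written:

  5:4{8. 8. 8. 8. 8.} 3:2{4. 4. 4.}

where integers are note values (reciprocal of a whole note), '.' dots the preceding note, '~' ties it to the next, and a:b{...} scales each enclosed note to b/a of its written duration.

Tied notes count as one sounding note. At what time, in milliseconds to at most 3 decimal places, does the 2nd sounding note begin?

note 2 onset = 6/5b = 637.168ms

1. 0.0ms @ 0 + 637.168ms (6/5)
2. 637.168ms @ 6/5 + 637.168ms (6/5)
3. 1274.336ms @ 12/5 + 637.168ms (6/5)
4. 1911.504ms @ 18/5 + 637.168ms (6/5)
5. 2548.673ms @ 24/5 + 637.168ms (6/5)
6. 3185.841ms @ 6 + 1061.947ms (2)
7. 4247.788ms @ 8 + 1061.947ms (2)
8. 5309.735ms @ 10 + 1061.947ms (2)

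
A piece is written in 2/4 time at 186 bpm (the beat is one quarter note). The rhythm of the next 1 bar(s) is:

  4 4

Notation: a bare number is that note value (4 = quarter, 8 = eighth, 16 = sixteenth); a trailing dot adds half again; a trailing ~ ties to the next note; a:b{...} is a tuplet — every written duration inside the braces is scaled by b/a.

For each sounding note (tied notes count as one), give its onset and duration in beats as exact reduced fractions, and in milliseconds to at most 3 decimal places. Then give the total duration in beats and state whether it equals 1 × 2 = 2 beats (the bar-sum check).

1) 0.0ms=0b +322.581ms=1b
2) 322.581ms=1b +322.581ms=1b
Σ=2b of 2 (186bpm 2/4) — PASS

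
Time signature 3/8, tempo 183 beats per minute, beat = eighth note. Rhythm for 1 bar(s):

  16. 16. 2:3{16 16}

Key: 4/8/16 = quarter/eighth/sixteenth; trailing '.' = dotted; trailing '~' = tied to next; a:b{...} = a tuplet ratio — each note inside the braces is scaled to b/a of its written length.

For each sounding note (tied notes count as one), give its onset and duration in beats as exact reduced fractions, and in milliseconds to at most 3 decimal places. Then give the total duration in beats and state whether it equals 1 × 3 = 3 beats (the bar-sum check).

1) 0.0ms=0b +245.902ms=3/4b
2) 245.902ms=3/4b +245.902ms=3/4b
3) 491.803ms=3/2b +245.902ms=3/4b
4) 737.705ms=9/4b +245.902ms=3/4b
Σ=3b of 3 (183bpm 3/8) — PASS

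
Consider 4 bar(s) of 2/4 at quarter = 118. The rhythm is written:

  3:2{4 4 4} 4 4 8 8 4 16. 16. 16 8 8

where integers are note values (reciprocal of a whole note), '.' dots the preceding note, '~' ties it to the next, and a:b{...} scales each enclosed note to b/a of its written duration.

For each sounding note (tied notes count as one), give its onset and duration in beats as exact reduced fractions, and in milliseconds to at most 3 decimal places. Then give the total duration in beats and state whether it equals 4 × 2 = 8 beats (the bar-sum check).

1) 0.0ms=0b +338.983ms=2/3b
2) 338.983ms=2/3b +338.983ms=2/3b
3) 677.966ms=4/3b +338.983ms=2/3b
4) 1016.949ms=2b +508.475ms=1b
5) 1525.424ms=3b +508.475ms=1b
6) 2033.898ms=4b +254.237ms=1/2b
7) 2288.136ms=9/2b +254.237ms=1/2b
8) 2542.373ms=5b +508.475ms=1b
9) 3050.847ms=6b +190.678ms=3/8b
10) 3241.525ms=51/8b +190.678ms=3/8b
11) 3432.203ms=27/4b +127.119ms=1/4b
12) 3559.322ms=7b +254.237ms=1/2b
13) 3813.559ms=15/2b +254.237ms=1/2b
Σ=8b of 8 (118bpm 2/4) — PASS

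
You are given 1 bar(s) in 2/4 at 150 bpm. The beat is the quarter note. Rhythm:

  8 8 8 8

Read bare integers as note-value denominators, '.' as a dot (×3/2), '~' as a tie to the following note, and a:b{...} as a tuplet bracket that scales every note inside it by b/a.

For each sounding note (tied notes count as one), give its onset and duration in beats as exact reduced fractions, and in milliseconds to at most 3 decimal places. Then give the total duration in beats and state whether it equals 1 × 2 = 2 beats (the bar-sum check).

1) 0.0ms=0b +200.0ms=1/2b
2) 200.0ms=1/2b +200.0ms=1/2b
3) 400.0ms=1b +200.0ms=1/2b
4) 600.0ms=3/2b +200.0ms=1/2b
Σ=2b of 2 (150bpm 2/4) — PASS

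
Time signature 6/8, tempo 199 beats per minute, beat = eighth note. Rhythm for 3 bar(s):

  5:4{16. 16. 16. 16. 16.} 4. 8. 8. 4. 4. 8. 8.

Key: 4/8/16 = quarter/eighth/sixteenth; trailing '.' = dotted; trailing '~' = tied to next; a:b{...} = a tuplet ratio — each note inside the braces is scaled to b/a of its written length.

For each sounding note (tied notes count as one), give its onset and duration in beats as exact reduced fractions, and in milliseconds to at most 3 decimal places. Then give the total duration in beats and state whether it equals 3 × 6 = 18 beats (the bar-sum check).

1) 0.0ms=0b +180.905ms=3/5b
2) 180.905ms=3/5b +180.905ms=3/5b
3) 361.809ms=6/5b +180.905ms=3/5b
4) 542.714ms=9/5b +180.905ms=3/5b
5) 723.618ms=12/5b +180.905ms=3/5b
6) 904.523ms=3b +904.523ms=3b
7) 1809.045ms=6b +452.261ms=3/2b
8) 2261.307ms=15/2b +452.261ms=3/2b
9) 2713.568ms=9b +904.523ms=3b
10) 3618.09ms=12b +904.523ms=3b
11) 4522.613ms=15b +452.261ms=3/2b
12) 4974.874ms=33/2b +452.261ms=3/2b
Σ=18b of 18 (199bpm 6/8) — PASS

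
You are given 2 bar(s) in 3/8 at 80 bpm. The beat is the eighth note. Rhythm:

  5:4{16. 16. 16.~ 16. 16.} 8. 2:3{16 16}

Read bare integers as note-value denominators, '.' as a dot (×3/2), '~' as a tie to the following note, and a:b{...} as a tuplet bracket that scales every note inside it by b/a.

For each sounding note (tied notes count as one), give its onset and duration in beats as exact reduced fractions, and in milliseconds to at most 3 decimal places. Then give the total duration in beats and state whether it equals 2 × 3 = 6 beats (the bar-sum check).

1) 0.0ms=0b +450.0ms=3/5b
2) 450.0ms=3/5b +450.0ms=3/5b
3) 900.0ms=6/5b +900.0ms=6/5b
4) 1800.0ms=12/5b +450.0ms=3/5b
5) 2250.0ms=3b +1125.0ms=3/2b
6) 3375.0ms=9/2b +562.5ms=3/4b
7) 3937.5ms=21/4b +562.5ms=3/4b
Σ=6b of 6 (80bpm 3/8) — PASS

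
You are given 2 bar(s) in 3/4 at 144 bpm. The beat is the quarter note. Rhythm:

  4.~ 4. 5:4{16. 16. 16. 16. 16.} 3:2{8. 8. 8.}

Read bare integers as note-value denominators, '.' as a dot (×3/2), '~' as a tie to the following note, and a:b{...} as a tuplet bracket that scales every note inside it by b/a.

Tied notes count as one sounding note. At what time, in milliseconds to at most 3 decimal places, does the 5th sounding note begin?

note 5 onset = 39/10b = 1625.0ms

1. 0.0ms @ 0 + 1250.0ms (3)
2. 1250.0ms @ 3 + 125.0ms (3/10)
3. 1375.0ms @ 33/10 + 125.0ms (3/10)
4. 1500.0ms @ 18/5 + 125.0ms (3/10)
5. 1625.0ms @ 39/10 + 125.0ms (3/10)
6. 1750.0ms @ 21/5 + 125.0ms (3/10)
7. 1875.0ms @ 9/2 + 208.333ms (1/2)
8. 2083.333ms @ 5 + 208.333ms (1/2)
9. 2291.667ms @ 11/2 + 208.333ms (1/2)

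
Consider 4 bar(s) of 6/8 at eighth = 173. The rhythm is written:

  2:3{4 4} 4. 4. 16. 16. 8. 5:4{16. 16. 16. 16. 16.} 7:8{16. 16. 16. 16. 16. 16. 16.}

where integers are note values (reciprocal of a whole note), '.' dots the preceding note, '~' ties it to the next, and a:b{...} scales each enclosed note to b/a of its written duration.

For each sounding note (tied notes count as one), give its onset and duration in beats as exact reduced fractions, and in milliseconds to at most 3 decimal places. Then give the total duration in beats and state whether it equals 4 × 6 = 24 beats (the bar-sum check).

1) 0.0ms=0b +1040.462ms=3b
2) 1040.462ms=3b +1040.462ms=3b
3) 2080.925ms=6b +1040.462ms=3b
4) 3121.387ms=9b +1040.462ms=3b
5) 4161.85ms=12b +260.116ms=3/4b
6) 4421.965ms=51/4b +260.116ms=3/4b
7) 4682.081ms=27/2b +520.231ms=3/2b
8) 5202.312ms=15b +208.092ms=3/5b
9) 5410.405ms=78/5b +208.092ms=3/5b
10) 5618.497ms=81/5b +208.092ms=3/5b
11) 5826.59ms=84/5b +208.092ms=3/5b
12) 6034.682ms=87/5b +208.092ms=3/5b
13) 6242.775ms=18b +297.275ms=6/7b
14) 6540.05ms=132/7b +297.275ms=6/7b
15) 6837.325ms=138/7b +297.275ms=6/7b
16) 7134.6ms=144/7b +297.275ms=6/7b
17) 7431.874ms=150/7b +297.275ms=6/7b
18) 7729.149ms=156/7b +297.275ms=6/7b
19) 8026.424ms=162/7b +297.275ms=6/7b
Σ=24b of 24 (173bpm 6/8) — PASS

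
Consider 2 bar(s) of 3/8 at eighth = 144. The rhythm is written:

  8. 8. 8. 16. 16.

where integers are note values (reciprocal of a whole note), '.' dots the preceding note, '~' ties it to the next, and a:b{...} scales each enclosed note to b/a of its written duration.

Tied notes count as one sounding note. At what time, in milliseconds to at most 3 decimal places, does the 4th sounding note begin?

note 4 onset = 9/2b = 1875.0ms

1. 0.0ms @ 0 + 625.0ms (3/2)
2. 625.0ms @ 3/2 + 625.0ms (3/2)
3. 1250.0ms @ 3 + 625.0ms (3/2)
4. 1875.0ms @ 9/2 + 312.5ms (3/4)
5. 2187.5ms @ 21/4 + 312.5ms (3/4)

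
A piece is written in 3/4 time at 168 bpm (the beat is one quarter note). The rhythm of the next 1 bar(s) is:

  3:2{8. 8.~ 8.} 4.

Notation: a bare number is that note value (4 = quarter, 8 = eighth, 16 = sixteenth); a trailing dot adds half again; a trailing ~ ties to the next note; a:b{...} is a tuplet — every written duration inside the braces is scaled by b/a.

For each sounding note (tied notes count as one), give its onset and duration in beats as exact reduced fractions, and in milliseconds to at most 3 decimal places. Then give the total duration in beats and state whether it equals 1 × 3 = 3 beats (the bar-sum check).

1) 0.0ms=0b +178.571ms=1/2b
2) 178.571ms=1/2b +357.143ms=1b
3) 535.714ms=3/2b +535.714ms=3/2b
Σ=3b of 3 (168bpm 3/4) — PASS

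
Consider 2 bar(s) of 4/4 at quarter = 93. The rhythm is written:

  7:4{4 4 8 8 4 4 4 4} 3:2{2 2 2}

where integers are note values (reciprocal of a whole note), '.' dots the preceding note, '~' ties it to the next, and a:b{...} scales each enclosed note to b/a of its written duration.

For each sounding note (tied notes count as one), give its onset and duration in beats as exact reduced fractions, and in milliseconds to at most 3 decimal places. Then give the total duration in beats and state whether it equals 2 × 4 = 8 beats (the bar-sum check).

1) 0.0ms=0b +368.664ms=4/7b
2) 368.664ms=4/7b +368.664ms=4/7b
3) 737.327ms=8/7b +184.332ms=2/7b
4) 921.659ms=10/7b +184.332ms=2/7b
5) 1105.991ms=12/7b +368.664ms=4/7b
6) 1474.654ms=16/7b +368.664ms=4/7b
7) 1843.318ms=20/7b +368.664ms=4/7b
8) 2211.982ms=24/7b +368.664ms=4/7b
9) 2580.645ms=4b +860.215ms=4/3b
10) 3440.86ms=16/3b +860.215ms=4/3b
11) 4301.075ms=20/3b +860.215ms=4/3b
Σ=8b of 8 (93bpm 4/4) — PASS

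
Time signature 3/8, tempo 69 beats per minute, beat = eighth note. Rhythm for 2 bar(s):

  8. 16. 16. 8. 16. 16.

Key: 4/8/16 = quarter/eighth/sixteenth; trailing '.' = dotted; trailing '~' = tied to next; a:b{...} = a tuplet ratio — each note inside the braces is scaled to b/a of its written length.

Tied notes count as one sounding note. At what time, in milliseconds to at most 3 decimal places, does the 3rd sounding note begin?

note 3 onset = 9/4b = 1956.522ms

1. 0.0ms @ 0 + 1304.348ms (3/2)
2. 1304.348ms @ 3/2 + 652.174ms (3/4)
3. 1956.522ms @ 9/4 + 652.174ms (3/4)
4. 2608.696ms @ 3 + 1304.348ms (3/2)
5. 3913.043ms @ 9/2 + 652.174ms (3/4)
6. 4565.217ms @ 21/4 + 652.174ms (3/4)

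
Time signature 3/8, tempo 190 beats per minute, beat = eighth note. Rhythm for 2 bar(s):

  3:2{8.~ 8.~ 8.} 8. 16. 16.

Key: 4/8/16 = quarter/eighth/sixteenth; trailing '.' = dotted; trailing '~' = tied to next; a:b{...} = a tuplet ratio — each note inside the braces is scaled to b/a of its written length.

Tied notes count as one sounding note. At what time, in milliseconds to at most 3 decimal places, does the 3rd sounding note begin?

1. 0.0ms @ 0 + 947.368ms (3)
2. 947.368ms @ 3 + 473.684ms (3/2)
3. 1421.053ms @ 9/2 + 236.842ms (3/4)
4. 1657.895ms @ 21/4 + 236.842ms (3/4)

note 3 onset = 9/2b = 1421.053ms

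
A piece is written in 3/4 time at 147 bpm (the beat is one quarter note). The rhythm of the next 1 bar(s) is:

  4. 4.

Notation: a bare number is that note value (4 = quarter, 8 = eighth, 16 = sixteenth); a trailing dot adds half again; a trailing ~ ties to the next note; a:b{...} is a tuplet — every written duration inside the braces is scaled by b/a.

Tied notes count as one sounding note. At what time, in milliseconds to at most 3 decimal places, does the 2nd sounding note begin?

1. 0.0ms @ 0 + 612.245ms (3/2)
2. 612.245ms @ 3/2 + 612.245ms (3/2)

note 2 onset = 3/2b = 612.245ms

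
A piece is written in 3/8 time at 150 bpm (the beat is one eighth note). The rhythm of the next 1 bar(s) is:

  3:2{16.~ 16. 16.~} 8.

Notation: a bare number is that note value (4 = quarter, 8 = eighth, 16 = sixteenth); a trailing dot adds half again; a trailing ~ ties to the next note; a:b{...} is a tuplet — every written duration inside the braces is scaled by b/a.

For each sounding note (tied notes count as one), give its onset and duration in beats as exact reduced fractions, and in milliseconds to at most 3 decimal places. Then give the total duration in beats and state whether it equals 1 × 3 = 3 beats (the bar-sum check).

1) 0.0ms=0b +400.0ms=1b
2) 400.0ms=1b +800.0ms=2b
Σ=3b of 3 (150bpm 3/8) — PASS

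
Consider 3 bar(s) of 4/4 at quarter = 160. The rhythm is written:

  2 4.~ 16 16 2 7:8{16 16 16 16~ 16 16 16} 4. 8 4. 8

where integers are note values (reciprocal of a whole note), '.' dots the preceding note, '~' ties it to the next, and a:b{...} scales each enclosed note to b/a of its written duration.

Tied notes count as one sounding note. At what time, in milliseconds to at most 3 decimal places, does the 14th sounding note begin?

note 14 onset = 23/2b = 4312.5ms

1. 0.0ms @ 0 + 750.0ms (2)
2. 750.0ms @ 2 + 656.25ms (7/4)
3. 1406.25ms @ 15/4 + 93.75ms (1/4)
4. 1500.0ms @ 4 + 750.0ms (2)
5. 2250.0ms @ 6 + 107.143ms (2/7)
6. 2357.143ms @ 44/7 + 107.143ms (2/7)
7. 2464.286ms @ 46/7 + 107.143ms (2/7)
8. 2571.429ms @ 48/7 + 214.286ms (4/7)
9. 2785.714ms @ 52/7 + 107.143ms (2/7)
10. 2892.857ms @ 54/7 + 107.143ms (2/7)
11. 3000.0ms @ 8 + 562.5ms (3/2)
12. 3562.5ms @ 19/2 + 187.5ms (1/2)
13. 3750.0ms @ 10 + 562.5ms (3/2)
14. 4312.5ms @ 23/2 + 187.5ms (1/2)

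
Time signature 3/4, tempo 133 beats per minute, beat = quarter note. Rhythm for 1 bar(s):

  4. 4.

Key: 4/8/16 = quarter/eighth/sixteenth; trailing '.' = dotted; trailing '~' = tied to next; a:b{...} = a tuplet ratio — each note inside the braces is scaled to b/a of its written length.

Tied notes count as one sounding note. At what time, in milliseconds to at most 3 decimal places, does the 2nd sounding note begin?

note 2 onset = 3/2b = 676.692ms

1. 0.0ms @ 0 + 676.692ms (3/2)
2. 676.692ms @ 3/2 + 676.692ms (3/2)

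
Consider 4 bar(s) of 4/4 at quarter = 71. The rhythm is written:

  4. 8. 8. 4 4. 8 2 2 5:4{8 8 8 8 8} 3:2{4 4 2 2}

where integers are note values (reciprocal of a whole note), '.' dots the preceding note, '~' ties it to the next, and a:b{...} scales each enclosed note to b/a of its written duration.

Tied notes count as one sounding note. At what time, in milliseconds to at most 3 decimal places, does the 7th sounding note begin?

1. 0.0ms @ 0 + 1267.606ms (3/2)
2. 1267.606ms @ 3/2 + 633.803ms (3/4)
3. 1901.408ms @ 9/4 + 633.803ms (3/4)
4. 2535.211ms @ 3 + 845.07ms (1)
5. 3380.282ms @ 4 + 1267.606ms (3/2)
6. 4647.887ms @ 11/2 + 422.535ms (1/2)
7. 5070.423ms @ 6 + 1690.141ms (2)
8. 6760.563ms @ 8 + 1690.141ms (2)
9. 8450.704ms @ 10 + 338.028ms (2/5)
10. 8788.732ms @ 52/5 + 338.028ms (2/5)
11. 9126.761ms @ 54/5 + 338.028ms (2/5)
12. 9464.789ms @ 56/5 + 338.028ms (2/5)
13. 9802.817ms @ 58/5 + 338.028ms (2/5)
14. 10140.845ms @ 12 + 563.38ms (2/3)
15. 10704.225ms @ 38/3 + 563.38ms (2/3)
16. 11267.606ms @ 40/3 + 1126.761ms (4/3)
17. 12394.366ms @ 44/3 + 1126.761ms (4/3)

note 7 onset = 6b = 5070.423ms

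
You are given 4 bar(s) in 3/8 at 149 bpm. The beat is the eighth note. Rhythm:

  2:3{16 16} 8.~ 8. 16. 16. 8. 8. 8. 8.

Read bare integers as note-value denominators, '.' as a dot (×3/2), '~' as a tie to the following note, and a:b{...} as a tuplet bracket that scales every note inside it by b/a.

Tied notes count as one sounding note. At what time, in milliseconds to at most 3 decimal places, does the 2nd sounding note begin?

note 2 onset = 3/4b = 302.013ms

1. 0.0ms @ 0 + 302.013ms (3/4)
2. 302.013ms @ 3/4 + 302.013ms (3/4)
3. 604.027ms @ 3/2 + 1208.054ms (3)
4. 1812.081ms @ 9/2 + 302.013ms (3/4)
5. 2114.094ms @ 21/4 + 302.013ms (3/4)
6. 2416.107ms @ 6 + 604.027ms (3/2)
7. 3020.134ms @ 15/2 + 604.027ms (3/2)
8. 3624.161ms @ 9 + 604.027ms (3/2)
9. 4228.188ms @ 21/2 + 604.027ms (3/2)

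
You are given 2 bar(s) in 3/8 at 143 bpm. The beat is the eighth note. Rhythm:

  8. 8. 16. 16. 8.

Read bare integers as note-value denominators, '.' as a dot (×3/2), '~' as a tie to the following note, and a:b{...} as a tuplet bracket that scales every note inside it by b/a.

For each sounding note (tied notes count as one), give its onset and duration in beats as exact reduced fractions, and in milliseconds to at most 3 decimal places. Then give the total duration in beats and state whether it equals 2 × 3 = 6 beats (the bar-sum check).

1) 0.0ms=0b +629.371ms=3/2b
2) 629.371ms=3/2b +629.371ms=3/2b
3) 1258.741ms=3b +314.685ms=3/4b
4) 1573.427ms=15/4b +314.685ms=3/4b
5) 1888.112ms=9/2b +629.371ms=3/2b
Σ=6b of 6 (143bpm 3/8) — PASS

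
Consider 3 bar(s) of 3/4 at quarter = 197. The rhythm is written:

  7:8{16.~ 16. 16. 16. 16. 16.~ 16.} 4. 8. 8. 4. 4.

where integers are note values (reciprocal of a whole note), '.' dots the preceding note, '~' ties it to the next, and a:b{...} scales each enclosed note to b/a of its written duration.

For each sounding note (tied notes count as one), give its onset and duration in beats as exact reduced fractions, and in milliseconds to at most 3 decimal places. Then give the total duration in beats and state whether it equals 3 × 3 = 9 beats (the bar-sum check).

1) 0.0ms=0b +261.059ms=6/7b
2) 261.059ms=6/7b +130.529ms=3/7b
3) 391.588ms=9/7b +130.529ms=3/7b
4) 522.117ms=12/7b +130.529ms=3/7b
5) 652.647ms=15/7b +261.059ms=6/7b
6) 913.706ms=3b +456.853ms=3/2b
7) 1370.558ms=9/2b +228.426ms=3/4b
8) 1598.985ms=21/4b +228.426ms=3/4b
9) 1827.411ms=6b +456.853ms=3/2b
10) 2284.264ms=15/2b +456.853ms=3/2b
Σ=9b of 9 (197bpm 3/4) — PASS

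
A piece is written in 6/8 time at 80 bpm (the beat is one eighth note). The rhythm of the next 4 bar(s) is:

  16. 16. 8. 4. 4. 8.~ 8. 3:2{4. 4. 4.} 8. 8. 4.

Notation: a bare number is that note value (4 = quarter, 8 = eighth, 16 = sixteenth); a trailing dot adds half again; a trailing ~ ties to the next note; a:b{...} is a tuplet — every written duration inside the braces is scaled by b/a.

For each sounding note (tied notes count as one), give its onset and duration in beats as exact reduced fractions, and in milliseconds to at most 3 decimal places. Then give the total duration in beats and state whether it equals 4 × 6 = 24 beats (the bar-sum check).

1) 0.0ms=0b +562.5ms=3/4b
2) 562.5ms=3/4b +562.5ms=3/4b
3) 1125.0ms=3/2b +1125.0ms=3/2b
4) 2250.0ms=3b +2250.0ms=3b
5) 4500.0ms=6b +2250.0ms=3b
6) 6750.0ms=9b +2250.0ms=3b
7) 9000.0ms=12b +1500.0ms=2b
8) 10500.0ms=14b +1500.0ms=2b
9) 12000.0ms=16b +1500.0ms=2b
10) 13500.0ms=18b +1125.0ms=3/2b
11) 14625.0ms=39/2b +1125.0ms=3/2b
12) 15750.0ms=21b +2250.0ms=3b
Σ=24b of 24 (80bpm 6/8) — PASS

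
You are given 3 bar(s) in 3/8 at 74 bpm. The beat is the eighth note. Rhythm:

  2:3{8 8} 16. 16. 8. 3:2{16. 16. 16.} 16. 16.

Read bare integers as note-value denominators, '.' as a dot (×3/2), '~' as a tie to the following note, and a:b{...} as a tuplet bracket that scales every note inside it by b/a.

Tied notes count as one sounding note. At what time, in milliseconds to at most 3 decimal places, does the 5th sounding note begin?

note 5 onset = 9/2b = 3648.649ms

1. 0.0ms @ 0 + 1216.216ms (3/2)
2. 1216.216ms @ 3/2 + 1216.216ms (3/2)
3. 2432.432ms @ 3 + 608.108ms (3/4)
4. 3040.541ms @ 15/4 + 608.108ms (3/4)
5. 3648.649ms @ 9/2 + 1216.216ms (3/2)
6. 4864.865ms @ 6 + 405.405ms (1/2)
7. 5270.27ms @ 13/2 + 405.405ms (1/2)
8. 5675.676ms @ 7 + 405.405ms (1/2)
9. 6081.081ms @ 15/2 + 608.108ms (3/4)
10. 6689.189ms @ 33/4 + 608.108ms (3/4)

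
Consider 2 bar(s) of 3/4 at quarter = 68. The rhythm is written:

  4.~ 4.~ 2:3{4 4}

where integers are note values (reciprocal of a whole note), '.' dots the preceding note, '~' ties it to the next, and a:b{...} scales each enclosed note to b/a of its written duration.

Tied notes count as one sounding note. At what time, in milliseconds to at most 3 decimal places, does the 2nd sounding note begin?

note 2 onset = 9/2b = 3970.588ms

1. 0.0ms @ 0 + 3970.588ms (9/2)
2. 3970.588ms @ 9/2 + 1323.529ms (3/2)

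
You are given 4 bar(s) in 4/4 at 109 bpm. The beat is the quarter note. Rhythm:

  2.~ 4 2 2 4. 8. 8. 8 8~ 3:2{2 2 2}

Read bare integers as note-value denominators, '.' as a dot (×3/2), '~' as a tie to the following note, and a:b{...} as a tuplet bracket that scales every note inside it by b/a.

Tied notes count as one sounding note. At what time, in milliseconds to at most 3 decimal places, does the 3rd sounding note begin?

note 3 onset = 6b = 3302.752ms

1. 0.0ms @ 0 + 2201.835ms (4)
2. 2201.835ms @ 4 + 1100.917ms (2)
3. 3302.752ms @ 6 + 1100.917ms (2)
4. 4403.67ms @ 8 + 825.688ms (3/2)
5. 5229.358ms @ 19/2 + 412.844ms (3/4)
6. 5642.202ms @ 41/4 + 412.844ms (3/4)
7. 6055.046ms @ 11 + 275.229ms (1/2)
8. 6330.275ms @ 23/2 + 1009.174ms (11/6)
9. 7339.45ms @ 40/3 + 733.945ms (4/3)
10. 8073.394ms @ 44/3 + 733.945ms (4/3)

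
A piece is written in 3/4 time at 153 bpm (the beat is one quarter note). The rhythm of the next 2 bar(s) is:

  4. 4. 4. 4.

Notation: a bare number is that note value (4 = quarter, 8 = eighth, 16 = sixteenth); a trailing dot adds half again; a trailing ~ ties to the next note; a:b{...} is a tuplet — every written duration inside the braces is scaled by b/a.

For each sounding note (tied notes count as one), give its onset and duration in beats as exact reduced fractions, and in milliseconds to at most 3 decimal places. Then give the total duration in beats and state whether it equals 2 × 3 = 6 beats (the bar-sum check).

1) 0.0ms=0b +588.235ms=3/2b
2) 588.235ms=3/2b +588.235ms=3/2b
3) 1176.471ms=3b +588.235ms=3/2b
4) 1764.706ms=9/2b +588.235ms=3/2b
Σ=6b of 6 (153bpm 3/4) — PASS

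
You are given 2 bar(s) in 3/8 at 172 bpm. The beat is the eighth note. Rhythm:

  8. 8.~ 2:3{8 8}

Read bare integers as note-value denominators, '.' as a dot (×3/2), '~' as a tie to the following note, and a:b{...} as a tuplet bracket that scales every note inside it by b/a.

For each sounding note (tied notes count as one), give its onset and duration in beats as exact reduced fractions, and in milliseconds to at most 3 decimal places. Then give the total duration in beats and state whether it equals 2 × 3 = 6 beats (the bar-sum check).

1) 0.0ms=0b +523.256ms=3/2b
2) 523.256ms=3/2b +1046.512ms=3b
3) 1569.767ms=9/2b +523.256ms=3/2b
Σ=6b of 6 (172bpm 3/8) — PASS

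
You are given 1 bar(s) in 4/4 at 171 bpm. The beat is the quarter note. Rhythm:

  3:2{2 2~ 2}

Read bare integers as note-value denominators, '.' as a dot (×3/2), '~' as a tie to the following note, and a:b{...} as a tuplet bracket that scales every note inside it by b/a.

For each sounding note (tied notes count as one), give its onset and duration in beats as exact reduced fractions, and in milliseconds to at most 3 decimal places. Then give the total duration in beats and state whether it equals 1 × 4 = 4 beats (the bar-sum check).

1) 0.0ms=0b +467.836ms=4/3b
2) 467.836ms=4/3b +935.673ms=8/3b
Σ=4b of 4 (171bpm 4/4) — PASS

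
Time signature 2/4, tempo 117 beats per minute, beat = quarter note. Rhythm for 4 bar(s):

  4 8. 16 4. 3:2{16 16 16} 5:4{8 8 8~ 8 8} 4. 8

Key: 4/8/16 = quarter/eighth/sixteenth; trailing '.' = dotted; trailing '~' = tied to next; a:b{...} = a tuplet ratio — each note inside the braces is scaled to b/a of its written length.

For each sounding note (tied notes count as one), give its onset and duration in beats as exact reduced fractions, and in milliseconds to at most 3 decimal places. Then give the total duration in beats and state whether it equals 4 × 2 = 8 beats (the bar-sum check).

1) 0.0ms=0b +512.821ms=1b
2) 512.821ms=1b +384.615ms=3/4b
3) 897.436ms=7/4b +128.205ms=1/4b
4) 1025.641ms=2b +769.231ms=3/2b
5) 1794.872ms=7/2b +85.47ms=1/6b
6) 1880.342ms=11/3b +85.47ms=1/6b
7) 1965.812ms=23/6b +85.47ms=1/6b
8) 2051.282ms=4b +205.128ms=2/5b
9) 2256.41ms=22/5b +205.128ms=2/5b
10) 2461.538ms=24/5b +410.256ms=4/5b
11) 2871.795ms=28/5b +205.128ms=2/5b
12) 3076.923ms=6b +769.231ms=3/2b
13) 3846.154ms=15/2b +256.41ms=1/2b
Σ=8b of 8 (117bpm 2/4) — PASS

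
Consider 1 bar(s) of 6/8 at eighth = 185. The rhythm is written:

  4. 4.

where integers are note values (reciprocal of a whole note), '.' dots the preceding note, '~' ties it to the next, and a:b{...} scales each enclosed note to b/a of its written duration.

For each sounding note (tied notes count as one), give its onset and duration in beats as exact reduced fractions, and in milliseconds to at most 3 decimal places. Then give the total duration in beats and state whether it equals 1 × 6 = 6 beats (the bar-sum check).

1) 0.0ms=0b +972.973ms=3b
2) 972.973ms=3b +972.973ms=3b
Σ=6b of 6 (185bpm 6/8) — PASS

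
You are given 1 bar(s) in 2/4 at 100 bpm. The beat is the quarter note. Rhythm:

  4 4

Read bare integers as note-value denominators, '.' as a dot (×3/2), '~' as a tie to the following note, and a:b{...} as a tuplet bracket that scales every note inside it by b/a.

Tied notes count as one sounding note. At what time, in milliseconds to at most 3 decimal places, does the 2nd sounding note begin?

1. 0.0ms @ 0 + 600.0ms (1)
2. 600.0ms @ 1 + 600.0ms (1)

note 2 onset = 1b = 600.0ms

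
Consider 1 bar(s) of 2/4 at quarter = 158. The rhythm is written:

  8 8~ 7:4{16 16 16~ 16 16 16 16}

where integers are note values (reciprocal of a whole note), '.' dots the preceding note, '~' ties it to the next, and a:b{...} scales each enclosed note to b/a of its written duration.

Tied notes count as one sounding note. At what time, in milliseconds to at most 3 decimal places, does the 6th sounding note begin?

note 6 onset = 12/7b = 650.995ms

1. 0.0ms @ 0 + 189.873ms (1/2)
2. 189.873ms @ 1/2 + 244.123ms (9/14)
3. 433.996ms @ 8/7 + 54.25ms (1/7)
4. 488.246ms @ 9/7 + 108.499ms (2/7)
5. 596.745ms @ 11/7 + 54.25ms (1/7)
6. 650.995ms @ 12/7 + 54.25ms (1/7)
7. 705.244ms @ 13/7 + 54.25ms (1/7)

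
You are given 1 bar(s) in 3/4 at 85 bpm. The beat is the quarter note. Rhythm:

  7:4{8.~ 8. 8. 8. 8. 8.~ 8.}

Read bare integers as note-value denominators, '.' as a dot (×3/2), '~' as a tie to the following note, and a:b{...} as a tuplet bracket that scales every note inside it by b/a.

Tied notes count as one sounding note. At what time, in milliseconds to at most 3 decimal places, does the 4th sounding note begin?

note 4 onset = 12/7b = 1210.084ms

1. 0.0ms @ 0 + 605.042ms (6/7)
2. 605.042ms @ 6/7 + 302.521ms (3/7)
3. 907.563ms @ 9/7 + 302.521ms (3/7)
4. 1210.084ms @ 12/7 + 302.521ms (3/7)
5. 1512.605ms @ 15/7 + 605.042ms (6/7)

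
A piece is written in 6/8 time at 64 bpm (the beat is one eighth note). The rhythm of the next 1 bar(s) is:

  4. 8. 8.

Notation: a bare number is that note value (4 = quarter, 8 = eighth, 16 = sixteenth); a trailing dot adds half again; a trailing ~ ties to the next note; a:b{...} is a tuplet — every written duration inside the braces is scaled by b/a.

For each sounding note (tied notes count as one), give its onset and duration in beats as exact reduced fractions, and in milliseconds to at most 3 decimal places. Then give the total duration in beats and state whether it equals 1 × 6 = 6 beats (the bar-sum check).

1) 0.0ms=0b +2812.5ms=3b
2) 2812.5ms=3b +1406.25ms=3/2b
3) 4218.75ms=9/2b +1406.25ms=3/2b
Σ=6b of 6 (64bpm 6/8) — PASS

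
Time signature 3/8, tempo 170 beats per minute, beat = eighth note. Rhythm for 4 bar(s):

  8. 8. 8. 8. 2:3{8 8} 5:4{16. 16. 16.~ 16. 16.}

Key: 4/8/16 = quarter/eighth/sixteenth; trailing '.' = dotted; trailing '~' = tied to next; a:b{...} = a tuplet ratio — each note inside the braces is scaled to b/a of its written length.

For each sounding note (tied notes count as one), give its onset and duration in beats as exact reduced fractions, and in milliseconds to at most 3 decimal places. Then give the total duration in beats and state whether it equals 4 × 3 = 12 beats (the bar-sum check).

1) 0.0ms=0b +529.412ms=3/2b
2) 529.412ms=3/2b +529.412ms=3/2b
3) 1058.824ms=3b +529.412ms=3/2b
4) 1588.235ms=9/2b +529.412ms=3/2b
5) 2117.647ms=6b +529.412ms=3/2b
6) 2647.059ms=15/2b +529.412ms=3/2b
7) 3176.471ms=9b +211.765ms=3/5b
8) 3388.235ms=48/5b +211.765ms=3/5b
9) 3600.0ms=51/5b +423.529ms=6/5b
10) 4023.529ms=57/5b +211.765ms=3/5b
Σ=12b of 12 (170bpm 3/8) — PASS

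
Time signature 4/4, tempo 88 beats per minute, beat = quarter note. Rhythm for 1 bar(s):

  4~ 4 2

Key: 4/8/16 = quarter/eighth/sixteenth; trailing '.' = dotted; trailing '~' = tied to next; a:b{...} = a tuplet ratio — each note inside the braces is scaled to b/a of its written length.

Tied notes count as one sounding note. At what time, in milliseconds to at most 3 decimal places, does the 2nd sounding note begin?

note 2 onset = 2b = 1363.636ms

1. 0.0ms @ 0 + 1363.636ms (2)
2. 1363.636ms @ 2 + 1363.636ms (2)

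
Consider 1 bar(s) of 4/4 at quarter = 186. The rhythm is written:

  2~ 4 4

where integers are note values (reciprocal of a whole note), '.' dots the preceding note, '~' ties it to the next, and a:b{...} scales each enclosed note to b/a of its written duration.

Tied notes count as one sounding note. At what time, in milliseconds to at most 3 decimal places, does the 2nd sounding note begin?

1. 0.0ms @ 0 + 967.742ms (3)
2. 967.742ms @ 3 + 322.581ms (1)

note 2 onset = 3b = 967.742ms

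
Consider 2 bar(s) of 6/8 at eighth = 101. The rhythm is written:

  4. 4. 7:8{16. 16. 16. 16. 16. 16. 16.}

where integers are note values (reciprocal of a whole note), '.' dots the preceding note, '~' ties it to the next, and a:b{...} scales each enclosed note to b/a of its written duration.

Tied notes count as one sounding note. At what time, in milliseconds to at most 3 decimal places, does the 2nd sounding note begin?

note 2 onset = 3b = 1782.178ms

1. 0.0ms @ 0 + 1782.178ms (3)
2. 1782.178ms @ 3 + 1782.178ms (3)
3. 3564.356ms @ 6 + 509.194ms (6/7)
4. 4073.55ms @ 48/7 + 509.194ms (6/7)
5. 4582.744ms @ 54/7 + 509.194ms (6/7)
6. 5091.938ms @ 60/7 + 509.194ms (6/7)
7. 5601.132ms @ 66/7 + 509.194ms (6/7)
8. 6110.325ms @ 72/7 + 509.194ms (6/7)
9. 6619.519ms @ 78/7 + 509.194ms (6/7)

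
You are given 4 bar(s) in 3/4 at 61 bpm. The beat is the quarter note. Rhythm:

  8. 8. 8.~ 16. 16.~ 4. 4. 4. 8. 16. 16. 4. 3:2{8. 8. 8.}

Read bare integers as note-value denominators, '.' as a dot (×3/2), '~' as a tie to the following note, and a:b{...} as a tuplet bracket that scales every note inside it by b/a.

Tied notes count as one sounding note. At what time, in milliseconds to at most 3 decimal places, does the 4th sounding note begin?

note 4 onset = 21/8b = 2581.967ms

1. 0.0ms @ 0 + 737.705ms (3/4)
2. 737.705ms @ 3/4 + 737.705ms (3/4)
3. 1475.41ms @ 3/2 + 1106.557ms (9/8)
4. 2581.967ms @ 21/8 + 1844.262ms (15/8)
5. 4426.23ms @ 9/2 + 1475.41ms (3/2)
6. 5901.639ms @ 6 + 1475.41ms (3/2)
7. 7377.049ms @ 15/2 + 737.705ms (3/4)
8. 8114.754ms @ 33/4 + 368.852ms (3/8)
9. 8483.607ms @ 69/8 + 368.852ms (3/8)
10. 8852.459ms @ 9 + 1475.41ms (3/2)
11. 10327.869ms @ 21/2 + 491.803ms (1/2)
12. 10819.672ms @ 11 + 491.803ms (1/2)
13. 11311.475ms @ 23/2 + 491.803ms (1/2)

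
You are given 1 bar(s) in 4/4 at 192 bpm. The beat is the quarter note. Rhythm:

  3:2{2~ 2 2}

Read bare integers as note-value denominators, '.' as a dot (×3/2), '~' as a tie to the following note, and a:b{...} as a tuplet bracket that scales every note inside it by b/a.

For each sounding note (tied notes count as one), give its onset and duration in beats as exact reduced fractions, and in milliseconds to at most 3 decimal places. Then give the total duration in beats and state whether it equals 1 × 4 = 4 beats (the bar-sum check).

1) 0.0ms=0b +833.333ms=8/3b
2) 833.333ms=8/3b +416.667ms=4/3b
Σ=4b of 4 (192bpm 4/4) — PASS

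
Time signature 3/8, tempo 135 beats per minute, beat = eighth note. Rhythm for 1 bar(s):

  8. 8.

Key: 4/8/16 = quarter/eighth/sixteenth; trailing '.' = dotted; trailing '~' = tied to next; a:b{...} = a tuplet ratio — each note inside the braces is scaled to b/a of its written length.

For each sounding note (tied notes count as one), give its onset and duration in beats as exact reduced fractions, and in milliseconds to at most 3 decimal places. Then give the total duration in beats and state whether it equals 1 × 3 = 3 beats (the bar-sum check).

1) 0.0ms=0b +666.667ms=3/2b
2) 666.667ms=3/2b +666.667ms=3/2b
Σ=3b of 3 (135bpm 3/8) — PASS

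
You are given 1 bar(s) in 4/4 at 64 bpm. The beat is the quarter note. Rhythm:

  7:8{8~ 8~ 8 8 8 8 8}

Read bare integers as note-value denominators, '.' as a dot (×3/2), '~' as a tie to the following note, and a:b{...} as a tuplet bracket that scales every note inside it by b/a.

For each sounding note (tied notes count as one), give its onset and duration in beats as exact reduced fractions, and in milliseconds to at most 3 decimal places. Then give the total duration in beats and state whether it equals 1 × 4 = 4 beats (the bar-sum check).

1) 0.0ms=0b +1607.143ms=12/7b
2) 1607.143ms=12/7b +535.714ms=4/7b
3) 2142.857ms=16/7b +535.714ms=4/7b
4) 2678.571ms=20/7b +535.714ms=4/7b
5) 3214.286ms=24/7b +535.714ms=4/7b
Σ=4b of 4 (64bpm 4/4) — PASS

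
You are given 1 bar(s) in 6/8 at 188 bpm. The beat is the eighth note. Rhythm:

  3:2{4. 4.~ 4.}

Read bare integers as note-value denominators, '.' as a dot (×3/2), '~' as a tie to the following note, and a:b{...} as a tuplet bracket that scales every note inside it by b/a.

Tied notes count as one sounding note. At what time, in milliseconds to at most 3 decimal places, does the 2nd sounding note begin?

1. 0.0ms @ 0 + 638.298ms (2)
2. 638.298ms @ 2 + 1276.596ms (4)

note 2 onset = 2b = 638.298ms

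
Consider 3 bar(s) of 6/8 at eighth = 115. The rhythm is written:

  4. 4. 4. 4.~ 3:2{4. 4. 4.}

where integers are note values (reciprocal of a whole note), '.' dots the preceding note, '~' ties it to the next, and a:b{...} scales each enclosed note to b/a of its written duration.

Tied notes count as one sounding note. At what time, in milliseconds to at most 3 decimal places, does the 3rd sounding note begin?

1. 0.0ms @ 0 + 1565.217ms (3)
2. 1565.217ms @ 3 + 1565.217ms (3)
3. 3130.435ms @ 6 + 1565.217ms (3)
4. 4695.652ms @ 9 + 2608.696ms (5)
5. 7304.348ms @ 14 + 1043.478ms (2)
6. 8347.826ms @ 16 + 1043.478ms (2)

note 3 onset = 6b = 3130.435ms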